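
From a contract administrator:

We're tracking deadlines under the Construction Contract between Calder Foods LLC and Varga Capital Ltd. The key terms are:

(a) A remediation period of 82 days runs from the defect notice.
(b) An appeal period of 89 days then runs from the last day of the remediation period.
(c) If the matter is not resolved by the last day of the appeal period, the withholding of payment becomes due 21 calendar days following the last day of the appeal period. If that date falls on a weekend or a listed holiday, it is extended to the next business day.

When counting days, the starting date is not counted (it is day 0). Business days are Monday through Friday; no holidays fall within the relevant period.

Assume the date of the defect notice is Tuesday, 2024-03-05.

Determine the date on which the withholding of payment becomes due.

2024-09-13

The last day of the remediation period: 2024-03-05 + 82 days = 2024-05-26.
The last day of the appeal period: 89 calendar days after 2024-05-26 is 2024-08-23.
The date on which the withholding of payment becomes due: 2024-08-23 + 21 days = 2024-09-13. 2024-09-13 is a Friday, so no roll-forward applies.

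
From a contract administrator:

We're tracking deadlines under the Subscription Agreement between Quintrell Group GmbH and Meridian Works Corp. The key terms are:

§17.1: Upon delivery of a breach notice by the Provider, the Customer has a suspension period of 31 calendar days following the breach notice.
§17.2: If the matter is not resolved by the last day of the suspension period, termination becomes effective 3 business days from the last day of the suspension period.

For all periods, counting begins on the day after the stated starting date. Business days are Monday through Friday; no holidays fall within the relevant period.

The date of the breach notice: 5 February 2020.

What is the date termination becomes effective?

The last day of the suspension period: 31 calendar days after 5 February 2020 is 7 March 2020.
From Saturday, 7 March 2020, 3 business days (Mar 9, Mar 10, Mar 11, skipping weekends) brings us to Wednesday, 11 March 2020, which is the date termination becomes effective.

11 March 2020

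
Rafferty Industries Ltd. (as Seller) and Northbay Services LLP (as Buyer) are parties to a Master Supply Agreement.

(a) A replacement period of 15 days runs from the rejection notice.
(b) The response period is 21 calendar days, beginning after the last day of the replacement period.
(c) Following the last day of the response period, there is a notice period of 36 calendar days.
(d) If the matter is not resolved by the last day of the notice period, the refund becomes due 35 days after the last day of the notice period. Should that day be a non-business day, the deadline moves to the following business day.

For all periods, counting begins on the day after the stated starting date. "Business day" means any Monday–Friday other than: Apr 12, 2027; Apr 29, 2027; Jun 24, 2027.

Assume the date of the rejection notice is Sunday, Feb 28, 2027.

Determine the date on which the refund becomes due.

Jun 15, 2027

The last day of the replacement period: Feb 28, 2027 + 15 days = Mar 15, 2027.
The last day of the response period: Mar 15, 2027 + 21 days = Apr 5, 2027.
Adding 36 calendar days to Apr 5, 2027 gives May 11, 2027, which is the last day of the notice period.
Adding 35 calendar days to May 11, 2027 gives Jun 15, 2027, which is the date on which the refund becomes due. Jun 15, 2027 is a Tuesday and is not a listed holiday, so no roll-forward applies.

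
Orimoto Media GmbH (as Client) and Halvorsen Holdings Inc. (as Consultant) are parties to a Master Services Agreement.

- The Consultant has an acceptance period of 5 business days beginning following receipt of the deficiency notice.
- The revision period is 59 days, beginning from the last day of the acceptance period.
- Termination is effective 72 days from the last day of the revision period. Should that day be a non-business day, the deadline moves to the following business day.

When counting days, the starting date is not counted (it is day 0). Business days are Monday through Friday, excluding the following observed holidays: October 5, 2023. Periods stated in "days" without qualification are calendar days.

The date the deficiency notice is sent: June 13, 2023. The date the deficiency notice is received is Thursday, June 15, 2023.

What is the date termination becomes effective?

The last day of the acceptance period: 5 business days after Thursday, June 15, 2023, skipping weekends — Jun 16, Jun 19, Jun 20, Jun 21, Jun 22 — lands on Thursday, June 22, 2023.
The last day of the revision period: 59 calendar days after June 22, 2023 is August 20, 2023.
The date termination becomes effective: August 20, 2023 + 72 days = October 31, 2023. October 31, 2023 is a Tuesday and is not a listed holiday, so no roll-forward applies.

October 31, 2023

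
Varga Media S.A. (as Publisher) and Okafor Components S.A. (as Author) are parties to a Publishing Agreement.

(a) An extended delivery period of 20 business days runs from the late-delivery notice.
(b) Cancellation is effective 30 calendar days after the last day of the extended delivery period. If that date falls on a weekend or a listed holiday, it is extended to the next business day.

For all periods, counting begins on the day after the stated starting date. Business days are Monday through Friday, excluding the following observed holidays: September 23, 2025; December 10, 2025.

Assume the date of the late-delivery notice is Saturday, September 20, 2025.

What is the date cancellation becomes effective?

November 19, 2025

From Saturday, September 20, 2025, 20 business days (Sep 22, Sep 24, Sep 25, Sep 26, …, Oct 16, Oct 17, Oct 20, skipping weekends and the listed holiday on Sep 23) brings us to Monday, October 20, 2025, which is the last day of the extended delivery period.
Adding 30 calendar days to October 20, 2025 gives November 19, 2025, which is the date cancellation becomes effective. November 19, 2025 is a Wednesday and is not a listed holiday, so no roll-forward applies.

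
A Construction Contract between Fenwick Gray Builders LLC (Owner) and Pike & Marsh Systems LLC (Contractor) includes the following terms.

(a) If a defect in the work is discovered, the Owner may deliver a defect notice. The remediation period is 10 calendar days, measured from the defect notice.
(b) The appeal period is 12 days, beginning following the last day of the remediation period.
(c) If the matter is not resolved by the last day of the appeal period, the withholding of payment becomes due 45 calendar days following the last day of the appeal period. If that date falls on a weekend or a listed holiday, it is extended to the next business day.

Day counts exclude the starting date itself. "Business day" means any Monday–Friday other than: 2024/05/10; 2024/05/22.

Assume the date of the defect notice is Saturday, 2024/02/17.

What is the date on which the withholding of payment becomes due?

The last day of the remediation period: 10 calendar days after 2024/02/17 is 2024/02/27.
The last day of the appeal period: 12 calendar days after 2024/02/27 is 2024/03/10.
Adding 45 calendar days to 2024/03/10 gives 2024/04/24, which is the date on which the withholding of payment becomes due. 2024/04/24 is a Wednesday and is not a listed holiday, so no roll-forward applies.

2024/04/24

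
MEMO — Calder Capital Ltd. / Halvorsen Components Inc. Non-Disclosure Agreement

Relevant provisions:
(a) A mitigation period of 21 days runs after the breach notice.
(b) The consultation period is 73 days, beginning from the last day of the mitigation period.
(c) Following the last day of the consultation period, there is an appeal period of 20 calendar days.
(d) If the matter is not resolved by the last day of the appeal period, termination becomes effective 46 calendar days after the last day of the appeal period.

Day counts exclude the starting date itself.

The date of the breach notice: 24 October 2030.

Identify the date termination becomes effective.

The last day of the mitigation period: 21 calendar days after 24 October 2030 is 14 November 2030.
The last day of the consultation period: 73 calendar days after 14 November 2030 is 26 January 2031.
The last day of the appeal period: 26 January 2031 + 20 days = 15 February 2031.
The date termination becomes effective: 15 February 2031 + 46 days = 2 April 2031.

2 April 2031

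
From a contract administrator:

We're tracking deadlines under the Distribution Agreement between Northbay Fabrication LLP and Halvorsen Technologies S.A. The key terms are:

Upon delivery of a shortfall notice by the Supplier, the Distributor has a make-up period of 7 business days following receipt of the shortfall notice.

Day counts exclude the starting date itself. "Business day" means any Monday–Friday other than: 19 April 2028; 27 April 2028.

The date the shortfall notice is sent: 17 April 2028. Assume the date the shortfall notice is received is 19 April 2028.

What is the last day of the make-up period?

1 May 2028

The last day of the make-up period: 7 business days after Wednesday, 19 April 2028, skipping weekends and the listed holiday on Apr 27 — Apr 20, Apr 21, Apr 24, Apr 25, Apr 26, Apr 28, May 1 — lands on Monday, 1 May 2028.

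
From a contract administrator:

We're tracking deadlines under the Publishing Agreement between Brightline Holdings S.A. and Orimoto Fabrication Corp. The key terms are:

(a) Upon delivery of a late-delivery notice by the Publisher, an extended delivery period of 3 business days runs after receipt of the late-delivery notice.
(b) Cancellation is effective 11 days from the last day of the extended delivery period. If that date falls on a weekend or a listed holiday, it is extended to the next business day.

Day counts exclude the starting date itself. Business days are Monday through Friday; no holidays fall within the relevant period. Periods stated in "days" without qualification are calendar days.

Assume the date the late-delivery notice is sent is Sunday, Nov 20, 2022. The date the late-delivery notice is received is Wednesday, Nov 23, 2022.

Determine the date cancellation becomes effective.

From Wednesday, Nov 23, 2022, 3 business days (Nov 24, Nov 25, Nov 28, skipping weekends) brings us to Monday, Nov 28, 2022, which is the last day of the extended delivery period.
The date cancellation becomes effective: Nov 28, 2022 + 11 days = Dec 9, 2022. Dec 9, 2022 is a Friday, so no roll-forward applies.

Dec 9, 2022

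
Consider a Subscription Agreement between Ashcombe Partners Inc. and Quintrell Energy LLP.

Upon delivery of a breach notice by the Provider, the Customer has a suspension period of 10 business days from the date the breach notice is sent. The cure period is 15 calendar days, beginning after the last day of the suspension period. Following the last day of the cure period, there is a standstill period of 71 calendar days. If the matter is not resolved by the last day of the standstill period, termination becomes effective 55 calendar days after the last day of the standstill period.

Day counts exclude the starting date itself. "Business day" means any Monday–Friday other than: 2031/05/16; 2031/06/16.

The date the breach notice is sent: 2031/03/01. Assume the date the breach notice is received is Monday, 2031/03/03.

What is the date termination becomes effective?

2031/08/02

The last day of the suspension period: 10 business days after Saturday, 2031/03/01, skipping weekends — Mar 3, Mar 4, Mar 5, Mar 6, Mar 7, Mar 10, Mar 11, Mar 12, Mar 13, Mar 14 — lands on Friday, 2031/03/14.
The last day of the cure period: 15 calendar days after 2031/03/14 is 2031/03/29.
Adding 71 calendar days to 2031/03/29 gives 2031/06/08, which is the last day of the standstill period.
Adding 55 calendar days to 2031/06/08 gives 2031/08/02, which is the date termination becomes effective.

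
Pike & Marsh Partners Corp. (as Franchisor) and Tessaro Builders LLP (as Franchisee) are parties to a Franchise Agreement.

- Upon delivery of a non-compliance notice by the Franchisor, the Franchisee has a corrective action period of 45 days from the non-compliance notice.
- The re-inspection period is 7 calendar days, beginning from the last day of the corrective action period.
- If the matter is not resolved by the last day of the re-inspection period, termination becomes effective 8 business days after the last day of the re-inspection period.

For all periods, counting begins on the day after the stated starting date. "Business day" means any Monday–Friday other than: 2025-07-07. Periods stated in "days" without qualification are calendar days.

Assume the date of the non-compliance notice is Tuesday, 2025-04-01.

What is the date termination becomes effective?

Adding 45 calendar days to 2025-04-01 gives 2025-05-16, which is the last day of the corrective action period.
Adding 7 calendar days to 2025-05-16 gives 2025-05-23, which is the last day of the re-inspection period.
The date termination becomes effective: 8 business days after Friday, 2025-05-23, skipping weekends — May 26, May 27, May 28, May 29, May 30, Jun 2, Jun 3, Jun 4 — lands on Wednesday, 2025-06-04.

2025-06-04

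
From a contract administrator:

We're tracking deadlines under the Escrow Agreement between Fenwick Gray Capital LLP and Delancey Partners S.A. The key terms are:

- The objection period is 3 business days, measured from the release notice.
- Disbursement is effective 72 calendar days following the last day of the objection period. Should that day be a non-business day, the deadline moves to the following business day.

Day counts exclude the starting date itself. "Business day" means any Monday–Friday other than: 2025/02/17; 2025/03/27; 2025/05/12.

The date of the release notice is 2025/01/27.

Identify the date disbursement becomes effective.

From Monday, 2025/01/27, 3 business days (Jan 28, Jan 29, Jan 30, skipping weekends) brings us to Thursday, 2025/01/30, which is the last day of the objection period.
Adding 72 calendar days to 2025/01/30 gives 2025/04/12, which is the date disbursement becomes effective. That falls on a Saturday, so it rolls to the next business day, Monday, 2025/04/14.

2025/04/14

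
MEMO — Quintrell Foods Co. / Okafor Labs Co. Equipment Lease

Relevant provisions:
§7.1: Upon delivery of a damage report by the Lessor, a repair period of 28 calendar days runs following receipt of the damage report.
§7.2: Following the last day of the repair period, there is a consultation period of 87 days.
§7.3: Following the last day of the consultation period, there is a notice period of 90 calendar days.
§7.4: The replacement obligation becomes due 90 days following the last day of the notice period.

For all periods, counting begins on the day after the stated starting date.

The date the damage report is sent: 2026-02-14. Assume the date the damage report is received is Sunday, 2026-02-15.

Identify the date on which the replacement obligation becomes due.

2026-12-07

The last day of the repair period: 2026-02-15 + 28 days = 2026-03-15.
The last day of the consultation period: 2026-03-15 + 87 days = 2026-06-10.
The last day of the notice period: 2026-06-10 + 90 days = 2026-09-08.
Adding 90 calendar days to 2026-09-08 gives 2026-12-07, which is the date on which the replacement obligation becomes due.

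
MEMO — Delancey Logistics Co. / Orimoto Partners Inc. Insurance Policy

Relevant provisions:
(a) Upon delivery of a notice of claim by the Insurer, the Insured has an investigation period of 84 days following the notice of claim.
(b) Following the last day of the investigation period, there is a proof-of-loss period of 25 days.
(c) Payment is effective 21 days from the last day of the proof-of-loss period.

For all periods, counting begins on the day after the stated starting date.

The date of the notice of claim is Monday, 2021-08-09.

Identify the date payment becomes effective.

2021-12-17

Adding 84 calendar days to 2021-08-09 gives 2021-11-01, which is the last day of the investigation period.
Adding 25 calendar days to 2021-11-01 gives 2021-11-26, which is the last day of the proof-of-loss period.
Adding 21 calendar days to 2021-11-26 gives 2021-12-17, which is the date payment becomes effective.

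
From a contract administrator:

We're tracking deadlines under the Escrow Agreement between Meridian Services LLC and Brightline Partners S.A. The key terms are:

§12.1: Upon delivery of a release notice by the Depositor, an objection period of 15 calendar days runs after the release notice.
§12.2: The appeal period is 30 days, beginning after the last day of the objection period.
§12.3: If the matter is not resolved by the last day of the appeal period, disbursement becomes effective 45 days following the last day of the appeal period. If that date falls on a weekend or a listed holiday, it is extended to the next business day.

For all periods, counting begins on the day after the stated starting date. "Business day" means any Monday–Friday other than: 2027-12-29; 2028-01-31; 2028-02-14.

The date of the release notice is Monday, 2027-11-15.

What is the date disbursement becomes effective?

2028-02-15

The last day of the objection period: 2027-11-15 + 15 days = 2027-11-30.
Adding 30 calendar days to 2027-11-30 gives 2027-12-30, which is the last day of the appeal period.
The date disbursement becomes effective: 45 calendar days after 2027-12-30 is 2028-02-13. That falls on a Sunday, so it rolls to the next business day, Tuesday, 2028-02-15.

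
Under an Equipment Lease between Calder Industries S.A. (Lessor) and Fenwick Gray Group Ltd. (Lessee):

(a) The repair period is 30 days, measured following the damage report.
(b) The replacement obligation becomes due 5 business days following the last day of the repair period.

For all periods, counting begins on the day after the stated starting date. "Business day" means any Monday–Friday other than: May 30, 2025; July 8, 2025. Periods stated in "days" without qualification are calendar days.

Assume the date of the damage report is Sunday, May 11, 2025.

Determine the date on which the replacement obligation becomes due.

The last day of the repair period: 30 calendar days after May 11, 2025 is June 10, 2025.
From Tuesday, June 10, 2025, 5 business days (Jun 11, Jun 12, Jun 13, Jun 16, Jun 17, skipping weekends) brings us to Tuesday, June 17, 2025, which is the date on which the replacement obligation becomes due.

June 17, 2025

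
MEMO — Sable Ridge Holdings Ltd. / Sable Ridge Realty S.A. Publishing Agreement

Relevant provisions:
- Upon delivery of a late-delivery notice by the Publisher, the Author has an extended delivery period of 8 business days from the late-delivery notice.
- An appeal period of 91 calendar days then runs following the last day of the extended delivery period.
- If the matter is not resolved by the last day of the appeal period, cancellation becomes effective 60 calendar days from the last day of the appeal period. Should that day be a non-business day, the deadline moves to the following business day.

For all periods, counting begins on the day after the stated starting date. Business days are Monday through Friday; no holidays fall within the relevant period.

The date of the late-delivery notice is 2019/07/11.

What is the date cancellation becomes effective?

From Thursday, 2019/07/11, 8 business days (Jul 12, Jul 15, Jul 16, Jul 17, Jul 18, Jul 19, Jul 22, Jul 23, skipping weekends) brings us to Tuesday, 2019/07/23, which is the last day of the extended delivery period.
The last day of the appeal period: 2019/07/23 + 91 days = 2019/10/22.
Adding 60 calendar days to 2019/10/22 gives 2019/12/21, which is the date cancellation becomes effective. That falls on a Saturday, so it rolls to the next business day, Monday, 2019/12/23.

2019/12/23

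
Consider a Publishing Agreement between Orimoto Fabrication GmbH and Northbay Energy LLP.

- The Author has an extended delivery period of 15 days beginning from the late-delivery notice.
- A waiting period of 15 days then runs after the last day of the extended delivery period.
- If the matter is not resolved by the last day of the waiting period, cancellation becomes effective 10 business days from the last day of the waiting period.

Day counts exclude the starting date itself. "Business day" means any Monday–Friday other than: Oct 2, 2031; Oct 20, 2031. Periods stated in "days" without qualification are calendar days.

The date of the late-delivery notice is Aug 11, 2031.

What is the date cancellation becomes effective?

Sep 24, 2031

The last day of the extended delivery period: Aug 11, 2031 + 15 days = Aug 26, 2031.
Adding 15 calendar days to Aug 26, 2031 gives Sep 10, 2031, which is the last day of the waiting period.
The date cancellation becomes effective: counting 10 business days from Wednesday, Sep 10, 2031 (Sep 11, Sep 12, Sep 15, Sep 16, Sep 17, Sep 18, Sep 19, Sep 22, Sep 23, Sep 24, skipping weekends) reaches Wednesday, Sep 24, 2031.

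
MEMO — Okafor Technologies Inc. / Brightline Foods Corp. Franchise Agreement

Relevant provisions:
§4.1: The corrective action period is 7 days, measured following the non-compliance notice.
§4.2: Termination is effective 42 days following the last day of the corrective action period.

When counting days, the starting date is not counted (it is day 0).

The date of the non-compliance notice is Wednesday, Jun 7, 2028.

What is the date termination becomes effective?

Jul 26, 2028

The last day of the corrective action period: 7 calendar days after Jun 7, 2028 is Jun 14, 2028.
Adding 42 calendar days to Jun 14, 2028 gives Jul 26, 2028, which is the date termination becomes effective.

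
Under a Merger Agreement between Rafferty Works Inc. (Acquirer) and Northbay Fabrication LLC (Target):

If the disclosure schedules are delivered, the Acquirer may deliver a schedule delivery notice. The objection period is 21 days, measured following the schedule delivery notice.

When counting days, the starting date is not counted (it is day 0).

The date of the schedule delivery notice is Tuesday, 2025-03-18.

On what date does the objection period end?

Adding 21 calendar days to 2025-03-18 gives 2025-04-08, which is the last day of the objection period.

2025-04-08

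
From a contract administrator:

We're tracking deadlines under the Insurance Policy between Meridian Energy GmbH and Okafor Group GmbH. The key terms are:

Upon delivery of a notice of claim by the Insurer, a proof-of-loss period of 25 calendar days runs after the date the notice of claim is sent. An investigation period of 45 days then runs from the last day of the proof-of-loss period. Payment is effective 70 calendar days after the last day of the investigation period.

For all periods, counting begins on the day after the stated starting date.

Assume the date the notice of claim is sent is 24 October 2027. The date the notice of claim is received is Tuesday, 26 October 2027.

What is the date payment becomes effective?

12 March 2028

The last day of the proof-of-loss period: 24 October 2027 + 25 days = 18 November 2027.
Adding 45 calendar days to 18 November 2027 gives 2 January 2028, which is the last day of the investigation period.
The date payment becomes effective: 70 calendar days after 2 January 2028 is 12 March 2028.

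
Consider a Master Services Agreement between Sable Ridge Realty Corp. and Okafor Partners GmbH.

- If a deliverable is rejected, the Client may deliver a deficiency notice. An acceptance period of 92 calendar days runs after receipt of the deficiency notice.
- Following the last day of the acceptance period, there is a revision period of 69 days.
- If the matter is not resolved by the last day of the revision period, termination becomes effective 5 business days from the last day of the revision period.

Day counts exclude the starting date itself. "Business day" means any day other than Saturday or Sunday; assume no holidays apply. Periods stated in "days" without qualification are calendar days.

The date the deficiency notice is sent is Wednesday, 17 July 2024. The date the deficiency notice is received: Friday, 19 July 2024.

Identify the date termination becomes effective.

Adding 92 calendar days to 19 July 2024 gives 19 October 2024, which is the last day of the acceptance period.
The last day of the revision period: 19 October 2024 + 69 days = 27 December 2024.
From Friday, 27 December 2024, 5 business days (Dec 30, Dec 31, Jan 1, Jan 2, Jan 3, skipping weekends) brings us to Friday, 3 January 2025, which is the date termination becomes effective.

3 January 2025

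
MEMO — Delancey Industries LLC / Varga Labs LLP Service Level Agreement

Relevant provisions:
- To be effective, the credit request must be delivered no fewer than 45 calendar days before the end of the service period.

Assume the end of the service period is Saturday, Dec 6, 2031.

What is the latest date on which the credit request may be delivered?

Counting back 45 calendar days from Dec 6, 2031 gives Oct 22, 2031.

Oct 22, 2031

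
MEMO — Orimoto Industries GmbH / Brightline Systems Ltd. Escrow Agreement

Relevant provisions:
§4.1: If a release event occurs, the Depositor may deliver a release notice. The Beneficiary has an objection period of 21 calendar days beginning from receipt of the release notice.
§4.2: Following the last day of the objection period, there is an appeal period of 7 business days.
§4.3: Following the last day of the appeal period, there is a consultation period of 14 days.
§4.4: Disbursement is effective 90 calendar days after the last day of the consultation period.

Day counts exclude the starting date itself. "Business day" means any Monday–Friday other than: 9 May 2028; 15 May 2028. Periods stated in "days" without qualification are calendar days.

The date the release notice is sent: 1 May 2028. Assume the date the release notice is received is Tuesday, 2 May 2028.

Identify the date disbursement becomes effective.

13 September 2028

The last day of the objection period: 2 May 2028 + 21 days = 23 May 2028.
The last day of the appeal period: 7 business days after Tuesday, 23 May 2028, skipping weekends — May 24, May 25, May 26, May 29, May 30, May 31, Jun 1 — lands on Thursday, 1 June 2028.
Adding 14 calendar days to 1 June 2028 gives 15 June 2028, which is the last day of the consultation period.
The date disbursement becomes effective: 15 June 2028 + 90 days = 13 September 2028.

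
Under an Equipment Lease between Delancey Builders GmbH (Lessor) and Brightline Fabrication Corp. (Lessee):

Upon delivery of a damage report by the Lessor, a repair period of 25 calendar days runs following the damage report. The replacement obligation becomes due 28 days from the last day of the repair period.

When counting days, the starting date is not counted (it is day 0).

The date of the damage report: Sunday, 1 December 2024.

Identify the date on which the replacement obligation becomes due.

Adding 25 calendar days to 1 December 2024 gives 26 December 2024, which is the last day of the repair period.
Adding 28 calendar days to 26 December 2024 gives 23 January 2025, which is the date on which the replacement obligation becomes due.

23 January 2025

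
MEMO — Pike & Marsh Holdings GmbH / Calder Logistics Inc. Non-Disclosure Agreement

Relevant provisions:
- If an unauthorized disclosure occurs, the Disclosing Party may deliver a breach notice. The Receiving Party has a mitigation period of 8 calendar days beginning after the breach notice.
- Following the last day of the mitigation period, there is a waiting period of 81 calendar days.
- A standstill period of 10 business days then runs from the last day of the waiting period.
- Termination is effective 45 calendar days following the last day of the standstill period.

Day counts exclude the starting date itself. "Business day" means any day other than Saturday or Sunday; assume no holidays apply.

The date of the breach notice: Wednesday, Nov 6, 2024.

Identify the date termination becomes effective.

The last day of the mitigation period: 8 calendar days after Nov 6, 2024 is Nov 14, 2024.
Adding 81 calendar days to Nov 14, 2024 gives Feb 3, 2025, which is the last day of the waiting period.
The last day of the standstill period: counting 10 business days from Monday, Feb 3, 2025 (Feb 4, Feb 5, Feb 6, Feb 7, Feb 10, Feb 11, Feb 12, Feb 13, Feb 14, Feb 17, skipping weekends) reaches Monday, Feb 17, 2025.
The date termination becomes effective: 45 calendar days after Feb 17, 2025 is Apr 3, 2025.

Apr 3, 2025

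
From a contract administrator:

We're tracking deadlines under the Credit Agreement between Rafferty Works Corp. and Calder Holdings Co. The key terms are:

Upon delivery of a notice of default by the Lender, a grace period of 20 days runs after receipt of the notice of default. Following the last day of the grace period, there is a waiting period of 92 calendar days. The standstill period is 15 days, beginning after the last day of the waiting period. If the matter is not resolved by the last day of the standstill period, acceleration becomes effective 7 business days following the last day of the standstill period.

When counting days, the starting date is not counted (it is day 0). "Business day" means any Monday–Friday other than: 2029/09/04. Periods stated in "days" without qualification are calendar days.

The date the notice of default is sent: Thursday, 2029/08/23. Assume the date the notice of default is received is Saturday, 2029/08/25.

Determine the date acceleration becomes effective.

2030/01/08

The last day of the grace period: 20 calendar days after 2029/08/25 is 2029/09/14.
The last day of the waiting period: 92 calendar days after 2029/09/14 is 2029/12/15.
Adding 15 calendar days to 2029/12/15 gives 2029/12/30, which is the last day of the standstill period.
The date acceleration becomes effective: counting 7 business days from Sunday, 2029/12/30 (Dec 31, Jan 1, Jan 2, Jan 3, Jan 4, Jan 7, Jan 8, skipping weekends) reaches Tuesday, 2030/01/08.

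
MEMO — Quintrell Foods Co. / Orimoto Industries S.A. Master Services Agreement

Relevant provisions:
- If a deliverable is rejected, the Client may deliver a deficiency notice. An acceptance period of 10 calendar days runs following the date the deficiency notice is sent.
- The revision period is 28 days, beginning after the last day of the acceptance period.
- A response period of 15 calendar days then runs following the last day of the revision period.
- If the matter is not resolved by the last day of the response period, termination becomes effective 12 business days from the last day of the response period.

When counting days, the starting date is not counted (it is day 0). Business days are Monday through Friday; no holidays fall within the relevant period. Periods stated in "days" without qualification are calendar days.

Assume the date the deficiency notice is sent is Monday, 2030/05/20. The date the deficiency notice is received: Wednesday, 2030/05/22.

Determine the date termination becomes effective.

The last day of the acceptance period: 2030/05/20 + 10 days = 2030/05/30.
The last day of the revision period: 2030/05/30 + 28 days = 2030/06/27.
The last day of the response period: 2030/06/27 + 15 days = 2030/07/12.
The date termination becomes effective: 12 business days after Friday, 2030/07/12, skipping weekends — Jul 15, Jul 16, Jul 17, Jul 18, …, Jul 26, Jul 29, Jul 30 — lands on Tuesday, 2030/07/30.

2030/07/30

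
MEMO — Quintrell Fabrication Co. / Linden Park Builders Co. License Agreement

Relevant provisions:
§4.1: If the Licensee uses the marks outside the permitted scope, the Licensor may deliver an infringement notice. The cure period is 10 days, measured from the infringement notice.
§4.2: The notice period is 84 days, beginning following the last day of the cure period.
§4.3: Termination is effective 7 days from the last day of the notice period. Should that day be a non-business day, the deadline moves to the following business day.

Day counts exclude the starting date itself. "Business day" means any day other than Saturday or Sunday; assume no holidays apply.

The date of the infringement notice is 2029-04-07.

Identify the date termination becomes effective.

2029-07-17

The last day of the cure period: 10 calendar days after 2029-04-07 is 2029-04-17.
The last day of the notice period: 84 calendar days after 2029-04-17 is 2029-07-10.
The date termination becomes effective: 7 calendar days after 2029-07-10 is 2029-07-17. 2029-07-17 is a Tuesday, so no roll-forward applies.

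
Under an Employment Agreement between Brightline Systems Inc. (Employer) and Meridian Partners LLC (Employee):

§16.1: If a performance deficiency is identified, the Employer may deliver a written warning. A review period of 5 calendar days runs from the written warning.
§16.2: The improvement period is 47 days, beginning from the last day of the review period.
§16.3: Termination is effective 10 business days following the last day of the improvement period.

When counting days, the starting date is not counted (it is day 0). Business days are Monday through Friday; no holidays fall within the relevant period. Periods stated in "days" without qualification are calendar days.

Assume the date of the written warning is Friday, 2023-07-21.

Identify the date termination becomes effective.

2023-09-25

Adding 5 calendar days to 2023-07-21 gives 2023-07-26, which is the last day of the review period.
Adding 47 calendar days to 2023-07-26 gives 2023-09-11, which is the last day of the improvement period.
From Monday, 2023-09-11, 10 business days (Sep 12, Sep 13, Sep 14, Sep 15, Sep 18, Sep 19, Sep 20, Sep 21, Sep 22, Sep 25, skipping weekends) brings us to Monday, 2023-09-25, which is the date termination becomes effective.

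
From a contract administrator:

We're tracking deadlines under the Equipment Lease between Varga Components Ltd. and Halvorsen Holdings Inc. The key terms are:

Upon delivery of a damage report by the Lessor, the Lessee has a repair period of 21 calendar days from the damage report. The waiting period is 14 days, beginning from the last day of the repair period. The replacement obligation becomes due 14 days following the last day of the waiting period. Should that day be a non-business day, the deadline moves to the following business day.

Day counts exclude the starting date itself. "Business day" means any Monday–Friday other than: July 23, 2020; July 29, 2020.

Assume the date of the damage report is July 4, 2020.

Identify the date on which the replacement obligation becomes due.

Adding 21 calendar days to July 4, 2020 gives July 25, 2020, which is the last day of the repair period.
The last day of the waiting period: 14 calendar days after July 25, 2020 is August 8, 2020.
Adding 14 calendar days to August 8, 2020 gives August 22, 2020, which is the date on which the replacement obligation becomes due. That falls on a Saturday, so it rolls to the next business day, Monday, August 24, 2020.

August 24, 2020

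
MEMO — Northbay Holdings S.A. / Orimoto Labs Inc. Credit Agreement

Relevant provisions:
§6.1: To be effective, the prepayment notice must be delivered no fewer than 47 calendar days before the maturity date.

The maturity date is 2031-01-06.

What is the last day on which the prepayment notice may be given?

Counting back 47 calendar days from 2031-01-06 gives 2030-11-20.

2030-11-20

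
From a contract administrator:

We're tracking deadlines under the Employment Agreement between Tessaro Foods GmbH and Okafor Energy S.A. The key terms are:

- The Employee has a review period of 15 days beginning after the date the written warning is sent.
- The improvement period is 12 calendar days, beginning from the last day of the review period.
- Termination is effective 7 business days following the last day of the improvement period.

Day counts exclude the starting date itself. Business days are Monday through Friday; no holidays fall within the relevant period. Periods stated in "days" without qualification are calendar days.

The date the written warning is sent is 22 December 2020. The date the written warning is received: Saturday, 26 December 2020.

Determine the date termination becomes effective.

Adding 15 calendar days to 22 December 2020 gives 6 January 2021, which is the last day of the review period.
Adding 12 calendar days to 6 January 2021 gives 18 January 2021, which is the last day of the improvement period.
The date termination becomes effective: 7 business days after Monday, 18 January 2021, skipping weekends — Jan 19, Jan 20, Jan 21, Jan 22, Jan 25, Jan 26, Jan 27 — lands on Wednesday, 27 January 2021.

27 January 2021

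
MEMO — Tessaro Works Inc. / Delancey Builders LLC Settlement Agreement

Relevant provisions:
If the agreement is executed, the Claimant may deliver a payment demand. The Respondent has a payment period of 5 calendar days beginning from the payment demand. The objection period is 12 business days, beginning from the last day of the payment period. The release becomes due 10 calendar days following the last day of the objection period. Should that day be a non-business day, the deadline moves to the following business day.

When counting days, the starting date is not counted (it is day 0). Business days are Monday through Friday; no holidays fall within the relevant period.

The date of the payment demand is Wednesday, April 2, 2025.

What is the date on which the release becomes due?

May 5, 2025

Adding 5 calendar days to April 2, 2025 gives April 7, 2025, which is the last day of the payment period.
The last day of the objection period: counting 12 business days from Monday, April 7, 2025 (Apr 8, Apr 9, Apr 10, Apr 11, …, Apr 21, Apr 22, Apr 23, skipping weekends) reaches Wednesday, April 23, 2025.
Adding 10 calendar days to April 23, 2025 gives May 3, 2025, which is the date on which the release becomes due. That falls on a Saturday, so it rolls to the next business day, Monday, May 5, 2025.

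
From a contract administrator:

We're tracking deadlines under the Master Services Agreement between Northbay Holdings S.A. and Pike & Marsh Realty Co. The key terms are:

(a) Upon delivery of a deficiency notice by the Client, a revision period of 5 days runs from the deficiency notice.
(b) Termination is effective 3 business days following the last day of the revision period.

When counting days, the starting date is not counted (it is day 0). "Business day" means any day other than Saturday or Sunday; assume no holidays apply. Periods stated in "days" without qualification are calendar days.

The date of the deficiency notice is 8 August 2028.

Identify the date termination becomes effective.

16 August 2028

The last day of the revision period: 5 calendar days after 8 August 2028 is 13 August 2028.
The date termination becomes effective: 3 business days after Sunday, 13 August 2028, skipping weekends — Aug 14, Aug 15, Aug 16 — lands on Wednesday, 16 August 2028.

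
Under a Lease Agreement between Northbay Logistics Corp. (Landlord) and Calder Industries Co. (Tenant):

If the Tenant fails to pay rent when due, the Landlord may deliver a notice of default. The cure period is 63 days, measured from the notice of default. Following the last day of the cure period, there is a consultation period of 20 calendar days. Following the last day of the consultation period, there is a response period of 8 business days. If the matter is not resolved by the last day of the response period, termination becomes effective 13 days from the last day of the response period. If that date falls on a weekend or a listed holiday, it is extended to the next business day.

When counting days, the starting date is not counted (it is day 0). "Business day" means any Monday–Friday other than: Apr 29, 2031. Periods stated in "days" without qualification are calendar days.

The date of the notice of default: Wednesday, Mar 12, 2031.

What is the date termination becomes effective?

The last day of the cure period: Mar 12, 2031 + 63 days = May 14, 2031.
Adding 20 calendar days to May 14, 2031 gives Jun 3, 2031, which is the last day of the consultation period.
From Tuesday, Jun 3, 2031, 8 business days (Jun 4, Jun 5, Jun 6, Jun 9, Jun 10, Jun 11, Jun 12, Jun 13, skipping weekends) brings us to Friday, Jun 13, 2031, which is the last day of the response period.
Adding 13 calendar days to Jun 13, 2031 gives Jun 26, 2031, which is the date termination becomes effective. Jun 26, 2031 is a Thursday and is not a listed holiday, so no roll-forward applies.

Jun 26, 2031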